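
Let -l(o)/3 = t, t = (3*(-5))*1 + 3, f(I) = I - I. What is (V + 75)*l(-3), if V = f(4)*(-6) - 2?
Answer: 2628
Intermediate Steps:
f(I) = 0
V = -2 (V = 0*(-6) - 2 = 0 - 2 = -2)
t = -12 (t = -15*1 + 3 = -15 + 3 = -12)
l(o) = 36 (l(o) = -3*(-12) = 36)
(V + 75)*l(-3) = (-2 + 75)*36 = 73*36 = 2628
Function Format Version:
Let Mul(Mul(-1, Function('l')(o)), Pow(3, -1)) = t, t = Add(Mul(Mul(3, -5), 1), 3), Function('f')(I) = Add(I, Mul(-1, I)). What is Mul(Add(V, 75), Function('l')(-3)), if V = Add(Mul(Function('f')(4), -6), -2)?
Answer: 2628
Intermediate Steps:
Function('f')(I) = 0
V = -2 (V = Add(Mul(0, -6), -2) = Add(0, -2) = -2)
t = -12 (t = Add(Mul(-15, 1), 3) = Add(-15, 3) = -12)
Function('l')(o) = 36 (Function('l')(o) = Mul(-3, -12) = 36)
Mul(Add(V, 75), Function('l')(-3)) = Mul(Add(-2, 75), 36) = Mul(73, 36) = 2628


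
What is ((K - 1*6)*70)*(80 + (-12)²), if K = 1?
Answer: -78400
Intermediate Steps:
((K - 1*6)*70)*(80 + (-12)²) = ((1 - 1*6)*70)*(80 + (-12)²) = ((1 - 6)*70)*(80 + 144) = -5*70*224 = -350*224 = -78400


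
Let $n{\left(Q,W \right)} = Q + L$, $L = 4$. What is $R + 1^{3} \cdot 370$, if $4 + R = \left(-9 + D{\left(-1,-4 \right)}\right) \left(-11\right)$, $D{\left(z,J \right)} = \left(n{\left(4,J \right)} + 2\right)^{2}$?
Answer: $-635$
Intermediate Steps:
$n{\left(Q,W \right)} = 4 + Q$ ($n{\left(Q,W \right)} = Q + 4 = 4 + Q$)
$D{\left(z,J \right)} = 100$ ($D{\left(z,J \right)} = \left(\left(4 + 4\right) + 2\right)^{2} = \left(8 + 2\right)^{2} = 10^{2} = 100$)
$R = -1005$ ($R = -4 + \left(-9 + 100\right) \left(-11\right) = -4 + 91 \left(-11\right) = -4 - 1001 = -1005$)
$R + 1^{3} \cdot 370 = -1005 + 1^{3} \cdot 370 = -1005 + 1 \cdot 370 = -1005 + 370 = -635$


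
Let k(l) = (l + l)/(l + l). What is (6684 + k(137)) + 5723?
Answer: 12408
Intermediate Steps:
k(l) = 1 (k(l) = (2*l)/((2*l)) = (2*l)*(1/(2*l)) = 1)
(6684 + k(137)) + 5723 = (6684 + 1) + 5723 = 6685 + 5723 = 12408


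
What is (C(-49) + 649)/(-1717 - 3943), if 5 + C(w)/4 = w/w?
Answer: -633/5660 ≈ -0.11184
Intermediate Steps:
C(w) = -16 (C(w) = -20 + 4*(w/w) = -20 + 4*1 = -20 + 4 = -16)
(C(-49) + 649)/(-1717 - 3943) = (-16 + 649)/(-1717 - 3943) = 633/(-5660) = 633*(-1/5660) = -633/5660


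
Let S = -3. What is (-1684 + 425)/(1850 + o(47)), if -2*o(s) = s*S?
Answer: -2518/3841 ≈ -0.65556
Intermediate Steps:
o(s) = 3*s/2 (o(s) = -s*(-3)/2 = -(-3)*s/2 = 3*s/2)
(-1684 + 425)/(1850 + o(47)) = (-1684 + 425)/(1850 + (3/2)*47) = -1259/(1850 + 141/2) = -1259/3841/2 = -1259*2/3841 = -2518/3841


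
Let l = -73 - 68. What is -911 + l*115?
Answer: -17126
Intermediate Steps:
l = -141
-911 + l*115 = -911 - 141*115 = -911 - 16215 = -17126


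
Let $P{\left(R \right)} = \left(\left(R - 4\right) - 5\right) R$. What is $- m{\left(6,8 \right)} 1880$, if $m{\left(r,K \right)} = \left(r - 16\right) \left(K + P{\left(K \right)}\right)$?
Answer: $0$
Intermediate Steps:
$P{\left(R \right)} = R \left(-9 + R\right)$ ($P{\left(R \right)} = \left(\left(R - 4\right) - 5\right) R = \left(\left(-4 + R\right) - 5\right) R = \left(-9 + R\right) R = R \left(-9 + R\right)$)
$m{\left(r,K \right)} = \left(-16 + r\right) \left(K + K \left(-9 + K\right)\right)$ ($m{\left(r,K \right)} = \left(r - 16\right) \left(K + K \left(-9 + K\right)\right) = \left(-16 + r\right) \left(K + K \left(-9 + K\right)\right)$)
$- m{\left(6,8 \right)} 1880 = - 8 \left(128 + 6 - 128 + 6 \left(-9 + 8\right)\right) 1880 = - 8 \left(128 + 6 - 128 + 6 \left(-1\right)\right) 1880 = - 8 \left(128 + 6 - 128 - 6\right) 1880 = - 8 \cdot 0 \cdot 1880 = - 0 \cdot 1880 = \left(-1\right) 0 = 0$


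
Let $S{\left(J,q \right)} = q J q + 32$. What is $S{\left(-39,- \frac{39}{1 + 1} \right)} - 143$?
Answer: $- \frac{59763}{4} \approx -14941.0$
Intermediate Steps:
$S{\left(J,q \right)} = 32 + J q^{2}$ ($S{\left(J,q \right)} = J q q + 32 = J q^{2} + 32 = 32 + J q^{2}$)
$S{\left(-39,- \frac{39}{1 + 1} \right)} - 143 = \left(32 - 39 \left(- \frac{39}{1 + 1}\right)^{2}\right) - 143 = \left(32 - 39 \left(- \frac{39}{2}\right)^{2}\right) - 143 = \left(32 - \frac{59319}{4}\right) - 143 = - \frac{59191}{4} - 143 = - \frac{59763}{4}$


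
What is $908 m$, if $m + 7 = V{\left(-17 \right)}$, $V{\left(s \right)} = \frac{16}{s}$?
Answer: $- \frac{122580}{17} \approx -7210.6$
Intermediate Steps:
$m = - \frac{135}{17}$ ($m = -7 + \frac{16}{-17} = -7 + 16 \left(- \frac{1}{17}\right) = -7 - \frac{16}{17} = - \frac{135}{17} \approx -7.9412$)
$908 m = 908 \left(- \frac{135}{17}\right) = - \frac{122580}{17}$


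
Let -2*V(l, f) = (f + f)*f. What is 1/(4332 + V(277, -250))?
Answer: -1/58168 ≈ -1.7192e-5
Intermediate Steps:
V(l, f) = -f**2 (V(l, f) = -(f + f)*f/2 = -2*f*f/2 = -f**2)
1/(4332 + V(277, -250)) = 1/(4332 - 1*(-250)**2) = 1/(4332 - 1*62500) = 1/(4332 - 62500) = 1/(-58168) = -1/58168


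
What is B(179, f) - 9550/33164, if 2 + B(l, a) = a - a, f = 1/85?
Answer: -37939/16582 ≈ -2.2880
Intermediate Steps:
f = 1/85 ≈ 0.011765
B(l, a) = -2 (B(l, a) = -2 + (a - a) = -2 + 0 = -2)
B(179, f) - 9550/33164 = -2 - 9550/33164 = -2 - 9550*1/33164 = -2 - 4775/16582 = -37939/16582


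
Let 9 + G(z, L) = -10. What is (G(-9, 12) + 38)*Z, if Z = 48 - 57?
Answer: -171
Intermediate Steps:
G(z, L) = -19 (G(z, L) = -9 - 10 = -19)
Z = -9
(G(-9, 12) + 38)*Z = (-19 + 38)*(-9) = 19*(-9) = -171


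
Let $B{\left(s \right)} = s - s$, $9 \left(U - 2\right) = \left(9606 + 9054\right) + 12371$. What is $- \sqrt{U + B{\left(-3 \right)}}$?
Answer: $- \frac{\sqrt{31049}}{3} \approx -58.736$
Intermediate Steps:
$U = \frac{31049}{9}$ ($U = 2 + \frac{\left(9606 + 9054\right) + 12371}{9} = 2 + \frac{18660 + 12371}{9} = 2 + \frac{1}{9} \cdot 31031 = 2 + \frac{31031}{9} = \frac{31049}{9} \approx 3449.9$)
$B{\left(s \right)} = 0$
$- \sqrt{U + B{\left(-3 \right)}} = - \sqrt{\frac{31049}{9} + 0} = - \sqrt{\frac{31049}{9}} = - \frac{\sqrt{31049}}{3}$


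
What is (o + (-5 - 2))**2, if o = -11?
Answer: 324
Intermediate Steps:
(o + (-5 - 2))**2 = (-11 + (-5 - 2))**2 = (-11 - 7)**2 = (-18)**2 = 324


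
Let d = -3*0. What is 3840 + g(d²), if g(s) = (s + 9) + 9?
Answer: 3858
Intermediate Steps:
d = 0
g(s) = 18 + s (g(s) = (9 + s) + 9 = 18 + s)
3840 + g(d²) = 3840 + (18 + 0²) = 3840 + (18 + 0) = 3840 + 18 = 3858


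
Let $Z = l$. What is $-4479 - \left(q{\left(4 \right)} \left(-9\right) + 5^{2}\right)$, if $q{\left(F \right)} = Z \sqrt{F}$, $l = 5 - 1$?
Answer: $-4432$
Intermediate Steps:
$l = 4$ ($l = 5 - 1 = 4$)
$Z = 4$
$q{\left(F \right)} = 4 \sqrt{F}$
$-4479 - \left(q{\left(4 \right)} \left(-9\right) + 5^{2}\right) = -4479 - \left(4 \sqrt{4} \left(-9\right) + 5^{2}\right) = -4479 - \left(4 \cdot 2 \left(-9\right) + 25\right) = -4479 - \left(8 \left(-9\right) + 25\right) = -4479 - \left(-72 + 25\right) = -4479 - -47 = -4479 + 47 = -4432$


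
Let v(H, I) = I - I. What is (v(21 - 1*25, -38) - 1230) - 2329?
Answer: -3559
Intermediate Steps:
v(H, I) = 0
(v(21 - 1*25, -38) - 1230) - 2329 = (0 - 1230) - 2329 = -1230 - 2329 = -3559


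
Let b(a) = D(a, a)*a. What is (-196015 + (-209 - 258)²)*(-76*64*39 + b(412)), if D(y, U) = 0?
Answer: -4187349504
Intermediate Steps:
b(a) = 0 (b(a) = 0*a = 0)
(-196015 + (-209 - 258)²)*(-76*64*39 + b(412)) = (-196015 + (-209 - 258)²)*(-76*64*39 + 0) = (-196015 + (-467)²)*(-4864*39 + 0) = (-196015 + 218089)*(-189696 + 0) = 22074*(-189696) = -4187349504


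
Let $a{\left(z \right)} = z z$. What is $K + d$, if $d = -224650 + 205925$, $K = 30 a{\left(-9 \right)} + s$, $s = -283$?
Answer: $-16578$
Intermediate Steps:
$a{\left(z \right)} = z^{2}$
$K = 2147$ ($K = 30 \left(-9\right)^{2} - 283 = 30 \cdot 81 - 283 = 2430 - 283 = 2147$)
$d = -18725$
$K + d = 2147 - 18725 = -16578$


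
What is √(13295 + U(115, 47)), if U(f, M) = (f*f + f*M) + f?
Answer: 6*√890 ≈ 179.00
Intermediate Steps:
U(f, M) = f + f² + M*f (U(f, M) = (f² + M*f) + f = f + f² + M*f)
√(13295 + U(115, 47)) = √(13295 + 115*(1 + 47 + 115)) = √(13295 + 115*163) = √(13295 + 18745) = √32040 = 6*√890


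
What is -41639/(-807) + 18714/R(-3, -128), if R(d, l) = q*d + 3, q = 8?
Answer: -4742593/5649 ≈ -839.55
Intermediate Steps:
R(d, l) = 3 + 8*d (R(d, l) = 8*d + 3 = 3 + 8*d)
-41639/(-807) + 18714/R(-3, -128) = -41639/(-807) + 18714/(3 + 8*(-3)) = -41639*(-1/807) + 18714/(3 - 24) = 41639/807 + 18714/(-21) = 41639/807 + 18714*(-1/21) = 41639/807 - 6238/7 = -4742593/5649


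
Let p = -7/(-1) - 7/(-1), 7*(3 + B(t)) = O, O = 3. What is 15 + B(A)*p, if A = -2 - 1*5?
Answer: -21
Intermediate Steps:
A = -7 (A = -2 - 5 = -7)
B(t) = -18/7 (B(t) = -3 + (⅐)*3 = -3 + 3/7 = -18/7)
p = 14 (p = -7*(-1) - 7*(-1) = 7 + 7 = 14)
15 + B(A)*p = 15 - 18/7*14 = 15 - 36 = -21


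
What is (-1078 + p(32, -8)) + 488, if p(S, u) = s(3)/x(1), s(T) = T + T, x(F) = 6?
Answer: -589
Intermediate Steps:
s(T) = 2*T
p(S, u) = 1 (p(S, u) = (2*3)/6 = 6*(1/6) = 1)
(-1078 + p(32, -8)) + 488 = (-1078 + 1) + 488 = -1077 + 488 = -589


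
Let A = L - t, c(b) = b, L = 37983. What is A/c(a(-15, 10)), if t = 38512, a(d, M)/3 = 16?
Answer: -529/48 ≈ -11.021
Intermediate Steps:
a(d, M) = 48 (a(d, M) = 3*16 = 48)
A = -529 (A = 37983 - 1*38512 = 37983 - 38512 = -529)
A/c(a(-15, 10)) = -529/48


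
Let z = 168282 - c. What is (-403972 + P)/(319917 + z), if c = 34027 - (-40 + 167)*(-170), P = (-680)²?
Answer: 9738/72097 ≈ 0.13507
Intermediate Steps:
P = 462400
c = 55617 (c = 34027 - 127*(-170) = 34027 - 1*(-21590) = 34027 + 21590 = 55617)
z = 112665 (z = 168282 - 1*55617 = 168282 - 55617 = 112665)
(-403972 + P)/(319917 + z) = (-403972 + 462400)/(319917 + 112665) = 58428/432582 = 58428*(1/432582) = 9738/72097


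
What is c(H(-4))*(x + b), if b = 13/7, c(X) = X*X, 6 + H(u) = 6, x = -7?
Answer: 0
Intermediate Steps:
H(u) = 0 (H(u) = -6 + 6 = 0)
c(X) = X²
b = 13/7 (b = 13*(⅐) = 13/7 ≈ 1.8571)
c(H(-4))*(x + b) = 0²*(-7 + 13/7) = 0*(-36/7) = 0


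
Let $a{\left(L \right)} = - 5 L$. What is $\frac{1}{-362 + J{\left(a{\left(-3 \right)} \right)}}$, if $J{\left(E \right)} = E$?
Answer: $- \frac{1}{347} \approx -0.0028818$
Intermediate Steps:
$\frac{1}{-362 + J{\left(a{\left(-3 \right)} \right)}} = \frac{1}{-362 - -15} = \frac{1}{-362 + 15} = \frac{1}{-347} = - \frac{1}{347}$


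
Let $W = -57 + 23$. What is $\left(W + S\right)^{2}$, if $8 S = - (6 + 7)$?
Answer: $\frac{81225}{64} \approx 1269.1$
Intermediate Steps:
$W = -34$
$S = - \frac{13}{8}$ ($S = \frac{\left(-1\right) \left(6 + 7\right)}{8} = \frac{\left(-1\right) 13}{8} = \frac{1}{8} \left(-13\right) = - \frac{13}{8} \approx -1.625$)
$\left(W + S\right)^{2} = \left(-34 - \frac{13}{8}\right)^{2} = \left(- \frac{285}{8}\right)^{2} = \frac{81225}{64}$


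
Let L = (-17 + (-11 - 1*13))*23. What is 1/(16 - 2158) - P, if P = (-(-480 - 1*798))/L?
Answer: 2736533/2019906 ≈ 1.3548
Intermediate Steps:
L = -943 (L = (-17 + (-11 - 13))*23 = (-17 - 24)*23 = -41*23 = -943)
P = -1278/943 (P = -(-480 - 1*798)/(-943) = -(-480 - 798)*(-1/943) = -1*(-1278)*(-1/943) = 1278*(-1/943) = -1278/943 ≈ -1.3552)
1/(16 - 2158) - P = 1/(16 - 2158) - 1*(-1278/943) = 1/(-2142) + 1278/943 = -1/2142 + 1278/943 = 2736533/2019906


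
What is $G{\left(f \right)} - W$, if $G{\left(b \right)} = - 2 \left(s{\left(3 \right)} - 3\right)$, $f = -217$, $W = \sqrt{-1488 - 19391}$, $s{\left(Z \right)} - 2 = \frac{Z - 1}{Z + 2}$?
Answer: $\frac{6}{5} - i \sqrt{20879} \approx 1.2 - 144.5 i$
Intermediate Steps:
$s{\left(Z \right)} = 2 + \frac{-1 + Z}{2 + Z}$ ($s{\left(Z \right)} = 2 + \frac{Z - 1}{Z + 2} = 2 + \frac{-1 + Z}{2 + Z}$)
$W = i \sqrt{20879}$ ($W = \sqrt{-20879} = i \sqrt{20879} \approx 144.5 i$)
$G{\left(b \right)} = \frac{6}{5}$ ($G{\left(b \right)} = - 2 \left(\frac{3 \left(1 + 3\right)}{2 + 3} - 3\right) = - 2 \left(3 \cdot \frac{1}{5} \cdot 4 - 3\right) = - 2 \left(\frac{12}{5} - 3\right) = \left(-2\right) \left(- \frac{3}{5}\right) = \frac{6}{5}$)
$G{\left(f \right)} - W = \frac{6}{5} - i \sqrt{20879}$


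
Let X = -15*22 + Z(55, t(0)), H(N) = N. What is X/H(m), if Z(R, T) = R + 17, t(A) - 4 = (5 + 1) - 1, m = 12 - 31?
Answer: 258/19 ≈ 13.579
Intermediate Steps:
m = -19
t(A) = 9 (t(A) = 4 + ((5 + 1) - 1) = 4 + (6 - 1) = 4 + 5 = 9)
Z(R, T) = 17 + R
X = -258 (X = -15*22 + (17 + 55) = -330 + 72 = -258)
X/H(m) = -258/(-19) = -258*(-1/19) = 258/19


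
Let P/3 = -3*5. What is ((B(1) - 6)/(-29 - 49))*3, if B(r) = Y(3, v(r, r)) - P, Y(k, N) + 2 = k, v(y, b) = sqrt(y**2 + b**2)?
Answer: -20/13 ≈ -1.5385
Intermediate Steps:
v(y, b) = sqrt(b**2 + y**2)
Y(k, N) = -2 + k
P = -45 (P = 3*(-3*5) = 3*(-15) = -45)
B(r) = 46 (B(r) = (-2 + 3) - 1*(-45) = 1 + 45 = 46)
((B(1) - 6)/(-29 - 49))*3 = ((46 - 6)/(-29 - 49))*3 = (40/(-78))*3 = (40*(-1/78))*3 = -20/39*3 = -20/13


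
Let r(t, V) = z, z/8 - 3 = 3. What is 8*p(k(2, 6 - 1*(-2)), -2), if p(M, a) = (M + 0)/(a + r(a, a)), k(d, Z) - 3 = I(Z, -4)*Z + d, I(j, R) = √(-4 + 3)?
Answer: 20/23 + 32*I/23 ≈ 0.86957 + 1.3913*I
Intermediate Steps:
z = 48 (z = 24 + 8*3 = 24 + 24 = 48)
I(j, R) = I (I(j, R) = √(-1) = I)
r(t, V) = 48
k(d, Z) = 3 + d + I*Z (k(d, Z) = 3 + (I*Z + d) = 3 + (d + I*Z) = 3 + d + I*Z)
p(M, a) = M/(48 + a) (p(M, a) = (M + 0)/(a + 48) = M/(48 + a))
8*p(k(2, 6 - 1*(-2)), -2) = 8*((3 + 2 + I*(6 - 1*(-2)))/(48 - 2)) = 8*((3 + 2 + I*(6 + 2))/46) = 8*((3 + 2 + I*8)*(1/46)) = 8*((3 + 2 + 8*I)*(1/46)) = 8*((5 + 8*I)*(1/46)) = 8*(5/46 + 4*I/23) = 20/23 + 32*I/23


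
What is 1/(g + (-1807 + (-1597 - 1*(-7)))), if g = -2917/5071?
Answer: -5071/17229104 ≈ -0.00029433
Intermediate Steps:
g = -2917/5071 (g = -2917*1/5071 = -2917/5071 ≈ -0.57523)
1/(g + (-1807 + (-1597 - 1*(-7)))) = 1/(-2917/5071 + (-1807 + (-1597 - 1*(-7)))) = 1/(-2917/5071 + (-1807 + (-1597 + 7))) = 1/(-2917/5071 + (-1807 - 1590)) = 1/(-2917/5071 - 3397) = 1/(-17229104/5071) = -5071/17229104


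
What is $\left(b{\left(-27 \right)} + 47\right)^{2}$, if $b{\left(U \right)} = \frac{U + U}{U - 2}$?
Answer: $\frac{2007889}{841} \approx 2387.5$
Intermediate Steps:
$b{\left(U \right)} = \frac{2 U}{-2 + U}$
$\left(b{\left(-27 \right)} + 47\right)^{2} = \left(2 \left(-27\right) \frac{1}{-2 - 27} + 47\right)^{2} = \left(2 \left(-27\right) \frac{1}{-29} + 47\right)^{2} = \left(2 \left(-27\right) \left(- \frac{1}{29}\right) + 47\right)^{2} = \left(\frac{54}{29} + 47\right)^{2} = \left(\frac{1417}{29}\right)^{2} = \frac{2007889}{841}$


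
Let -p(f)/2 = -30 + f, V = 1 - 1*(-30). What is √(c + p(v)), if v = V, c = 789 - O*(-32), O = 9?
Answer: 5*√43 ≈ 32.787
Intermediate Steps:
V = 31 (V = 1 + 30 = 31)
c = 1077 (c = 789 - 9*(-32) = 789 - 1*(-288) = 789 + 288 = 1077)
v = 31
p(f) = 60 - 2*f (p(f) = -2*(-30 + f) = 60 - 2*f)
√(c + p(v)) = √(1077 + (60 - 2*31)) = √(1077 + (60 - 62)) = √(1077 - 2) = √1075 = 5*√43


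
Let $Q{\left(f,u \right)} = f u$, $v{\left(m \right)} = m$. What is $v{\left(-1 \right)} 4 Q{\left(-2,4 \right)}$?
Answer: $32$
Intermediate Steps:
$v{\left(-1 \right)} 4 Q{\left(-2,4 \right)} = \left(-1\right) 4 \left(\left(-2\right) 4\right) = \left(-4\right) \left(-8\right) = 32$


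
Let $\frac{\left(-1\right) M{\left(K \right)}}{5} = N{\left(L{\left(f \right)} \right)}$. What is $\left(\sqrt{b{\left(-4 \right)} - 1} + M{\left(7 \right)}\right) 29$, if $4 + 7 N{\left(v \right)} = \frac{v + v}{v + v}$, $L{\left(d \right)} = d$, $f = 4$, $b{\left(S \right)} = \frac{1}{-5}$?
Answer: $\frac{435}{7} + \frac{29 i \sqrt{30}}{5} \approx 62.143 + 31.768 i$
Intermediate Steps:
$b{\left(S \right)} = - \frac{1}{5}$
$N{\left(v \right)} = - \frac{3}{7}$ ($N{\left(v \right)} = - \frac{4}{7} + \frac{\left(v + v\right) \frac{1}{v + v}}{7} = - \frac{4}{7} + \frac{2 v \frac{1}{2 v}}{7} = - \frac{4}{7} + \frac{1}{7} \cdot 1 = - \frac{4}{7} + \frac{1}{7} = - \frac{3}{7}$)
$M{\left(K \right)} = \frac{15}{7}$ ($M{\left(K \right)} = \left(-5\right) \left(- \frac{3}{7}\right) = \frac{15}{7}$)
$\left(\sqrt{b{\left(-4 \right)} - 1} + M{\left(7 \right)}\right) 29 = \left(\sqrt{- \frac{1}{5} - 1} + \frac{15}{7}\right) 29 = \left(\sqrt{- \frac{6}{5}} + \frac{15}{7}\right) 29 = \left(\frac{i \sqrt{30}}{5} + \frac{15}{7}\right) 29 = \left(\frac{15}{7} + \frac{i \sqrt{30}}{5}\right) 29 = \frac{435}{7} + \frac{29 i \sqrt{30}}{5}$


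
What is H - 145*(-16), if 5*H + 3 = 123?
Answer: 2344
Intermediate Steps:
H = 24 (H = -3/5 + (1/5)*123 = -3/5 + 123/5 = 24)
H - 145*(-16) = 24 - 145*(-16) = 24 + 2320 = 2344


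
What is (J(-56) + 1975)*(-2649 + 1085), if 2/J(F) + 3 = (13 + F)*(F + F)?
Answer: -14866878828/4813 ≈ -3.0889e+6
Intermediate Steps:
J(F) = 2/(-3 + 2*F*(13 + F)) (J(F) = 2/(-3 + (13 + F)*(F + F)) = 2/(-3 + (13 + F)*(2*F)) = 2/(-3 + 2*F*(13 + F)))
(J(-56) + 1975)*(-2649 + 1085) = (2/(-3 + 2*(-56)² + 26*(-56)) + 1975)*(-2649 + 1085) = (2/(-3 + 2*3136 - 1456) + 1975)*(-1564) = (2/(-3 + 6272 - 1456) + 1975)*(-1564) = (2/4813 + 1975)*(-1564) = (9505677/4813)*(-1564) = -14866878828/4813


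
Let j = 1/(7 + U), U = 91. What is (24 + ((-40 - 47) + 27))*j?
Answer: -18/49 ≈ -0.36735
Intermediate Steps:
j = 1/98 (j = 1/(7 + 91) = 1/98 ≈ 0.010204)
(24 + ((-40 - 47) + 27))*j = (24 + ((-40 - 47) + 27))*(1/98) = (24 + (-87 + 27))*(1/98) = (24 - 60)*(1/98) = -36*1/98 = -18/49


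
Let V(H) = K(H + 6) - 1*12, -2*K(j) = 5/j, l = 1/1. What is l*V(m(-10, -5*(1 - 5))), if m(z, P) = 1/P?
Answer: -1502/121 ≈ -12.413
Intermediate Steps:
l = 1
K(j) = -5/(2*j)
V(H) = -12 - 5/(2*(6 + H)) (V(H) = -5/(2*(H + 6)) - 1*12 = -5/(2*(6 + H)) - 12 = -12 - 5/(2*(6 + H)))
l*V(m(-10, -5*(1 - 5))) = 1*((-149 - 24*(-1/(5*(1 - 5))))/(2*(6 + 1/(-5*(1 - 5))))) = 1*((-149 - 24/((-5*(-4))))/(2*(6 + 1/(-5*(-4))))) = 1*((-149 - 24/20)/(2*(6 + 1/20))) = 1*((-149 - 24*1/20)/(2*(6 + 1/20))) = 1*((-149 - 6/5)/(2*(121/20))) = 1*((1/2)*(20/121)*(-751/5)) = 1*(-1502/121) = -1502/121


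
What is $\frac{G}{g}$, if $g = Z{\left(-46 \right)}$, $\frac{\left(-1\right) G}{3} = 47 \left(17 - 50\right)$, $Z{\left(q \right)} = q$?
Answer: $- \frac{4653}{46} \approx -101.15$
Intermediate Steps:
$G = 4653$ ($G = - 3 \cdot 47 \left(17 - 50\right) = - 3 \cdot 47 \left(-33\right) = \left(-3\right) \left(-1551\right) = 4653$)
$g = -46$
$\frac{G}{g} = \frac{4653}{-46} = 4653 \left(- \frac{1}{46}\right) = - \frac{4653}{46}$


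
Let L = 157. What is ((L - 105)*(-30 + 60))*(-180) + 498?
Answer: -280302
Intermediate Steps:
((L - 105)*(-30 + 60))*(-180) + 498 = ((157 - 105)*(-30 + 60))*(-180) + 498 = (52*30)*(-180) + 498 = 1560*(-180) + 498 = -280800 + 498 = -280302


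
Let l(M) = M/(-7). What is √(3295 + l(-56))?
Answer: 3*√367 ≈ 57.472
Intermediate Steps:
l(M) = -M/7 (l(M) = M*(-⅐) = -M/7)
√(3295 + l(-56)) = √(3295 - ⅐*(-56)) = √(3295 + 8) = √3303 = 3*√367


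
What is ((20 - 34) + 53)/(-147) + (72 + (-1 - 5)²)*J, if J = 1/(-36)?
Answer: -160/49 ≈ -3.2653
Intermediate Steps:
J = -1/36 ≈ -0.027778
((20 - 34) + 53)/(-147) + (72 + (-1 - 5)²)*J = ((20 - 34) + 53)/(-147) + (72 + (-1 - 5)²)*(-1/36) = (-14 + 53)*(-1/147) + (72 + (-6)²)*(-1/36) = 39*(-1/147) + (72 + 36)*(-1/36) = -13/49 + 108*(-1/36) = -13/49 - 3 = -160/49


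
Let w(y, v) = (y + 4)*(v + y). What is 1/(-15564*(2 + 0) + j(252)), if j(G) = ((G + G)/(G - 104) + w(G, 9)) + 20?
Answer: 37/1321322 ≈ 2.8002e-5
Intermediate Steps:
w(y, v) = (4 + y)*(v + y)
j(G) = 56 + G**2 + 13*G + 2*G/(-104 + G) (j(G) = ((G + G)/(G - 104) + (G**2 + 4*9 + 4*G + 9*G)) + 20 = ((2*G)/(-104 + G) + (G**2 + 36 + 4*G + 9*G)) + 20 = (2*G/(-104 + G) + (36 + G**2 + 13*G)) + 20 = (36 + G**2 + 13*G + 2*G/(-104 + G)) + 20 = 56 + G**2 + 13*G + 2*G/(-104 + G))
1/(-15564*(2 + 0) + j(252)) = 1/(-15564*(2 + 0) + (-5824 + 252**3 - 1294*252 - 91*252**2)/(-104 + 252)) = 1/(-15564*2 + (-5824 + 16003008 - 326088 - 91*63504)/148) = 1/(-31128 + (-5824 + 16003008 - 326088 - 5778864)/148) = 1/(-31128 + (1/148)*9892232) = 1/(-31128 + 2473058/37) = 1/(1321322/37) = 37/1321322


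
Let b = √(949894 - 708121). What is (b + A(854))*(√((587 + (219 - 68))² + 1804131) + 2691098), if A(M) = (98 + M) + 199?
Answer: (1151 + √241773)*(2691098 + 15*√10439) ≈ 4.4232e+9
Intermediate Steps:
b = √241773 ≈ 491.70
A(M) = 297 + M
(b + A(854))*(√((587 + (219 - 68))² + 1804131) + 2691098) = (√241773 + (297 + 854))*(√((587 + (219 - 68))² + 1804131) + 2691098) = (√241773 + 1151)*(√((587 + 151)² + 1804131) + 2691098) = (1151 + √241773)*(√(738² + 1804131) + 2691098) = (1151 + √241773)*(√(544644 + 1804131) + 2691098) = (1151 + √241773)*(√2348775 + 2691098) = (1151 + √241773)*(15*√10439 + 2691098) = (1151 + √241773)*(2691098 + 15*√10439)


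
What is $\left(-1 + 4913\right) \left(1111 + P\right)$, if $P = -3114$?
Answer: $-9838736$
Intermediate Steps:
$\left(-1 + 4913\right) \left(1111 + P\right) = \left(-1 + 4913\right) \left(1111 - 3114\right) = 4912 \left(-2003\right) = -9838736$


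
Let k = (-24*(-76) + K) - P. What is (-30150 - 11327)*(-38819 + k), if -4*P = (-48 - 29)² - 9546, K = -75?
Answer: 6300231869/4 ≈ 1.5751e+9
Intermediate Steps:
P = 3617/4 (P = -((-48 - 29)² - 9546)/4 = -((-77)² - 9546)/4 = -(5929 - 9546)/4 = -¼*(-3617) = 3617/4 ≈ 904.25)
k = 3379/4 (k = (-24*(-76) - 75) - 1*3617/4 = (1824 - 75) - 3617/4 = 1749 - 3617/4 = 3379/4 ≈ 844.75)
(-30150 - 11327)*(-38819 + k) = (-30150 - 11327)*(-38819 + 3379/4) = -41477*(-151897/4) = 6300231869/4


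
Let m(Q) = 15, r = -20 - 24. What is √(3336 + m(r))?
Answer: √3351 ≈ 57.888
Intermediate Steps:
r = -44
√(3336 + m(r)) = √(3336 + 15) = √3351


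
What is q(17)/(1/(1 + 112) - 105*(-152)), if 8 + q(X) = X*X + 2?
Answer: 31979/1803481 ≈ 0.017732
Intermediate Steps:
q(X) = -6 + X**2 (q(X) = -8 + (X*X + 2) = -8 + (X**2 + 2) = -8 + (2 + X**2) = -6 + X**2)
q(17)/(1/(1 + 112) - 105*(-152)) = (-6 + 17**2)/(1/(1 + 112) - 105*(-152)) = (-6 + 289)/(1/113 + 15960) = 283/(1/113 + 15960) = 283/(1803481/113) = 283*(113/1803481) = 31979/1803481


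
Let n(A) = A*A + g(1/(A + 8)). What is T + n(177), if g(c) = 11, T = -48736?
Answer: -17396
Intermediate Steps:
n(A) = 11 + A² (n(A) = A*A + 11 = A² + 11 = 11 + A²)
T + n(177) = -48736 + (11 + 177²) = -48736 + (11 + 31329) = -48736 + 31340 = -17396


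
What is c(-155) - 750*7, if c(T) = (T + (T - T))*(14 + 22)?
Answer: -10830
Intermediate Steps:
c(T) = 36*T (c(T) = (T + 0)*36 = T*36 = 36*T)
c(-155) - 750*7 = 36*(-155) - 750*7 = -5580 - 5250 = -10830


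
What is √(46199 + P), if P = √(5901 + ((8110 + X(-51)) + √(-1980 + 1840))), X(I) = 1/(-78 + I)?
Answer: √(768797559 + 129*√258*√(903709 + 129*I*√35))/129 ≈ 215.21 + 0.00011612*I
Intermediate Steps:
P = √(1807418/129 + 2*I*√35) (P = √(5901 + ((8110 + 1/(-78 - 51)) + √(-1980 + 1840))) = √(5901 + ((8110 + 1/(-129)) + √(-140))) = √(5901 + ((8110 - 1/129) + 2*I*√35)) = √(5901 + (1046189/129 + 2*I*√35)) = √(1807418/129 + 2*I*√35) ≈ 118.37 + 0.05*I)
√(46199 + P) = √(46199 + √(233156922 + 33282*I*√35)/129)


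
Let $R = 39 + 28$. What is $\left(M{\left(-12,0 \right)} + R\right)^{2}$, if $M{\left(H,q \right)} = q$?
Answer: $4489$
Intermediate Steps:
$R = 67$
$\left(M{\left(-12,0 \right)} + R\right)^{2} = \left(0 + 67\right)^{2} = 67^{2} = 4489$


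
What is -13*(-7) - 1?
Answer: 90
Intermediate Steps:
-13*(-7) - 1 = 91 - 1 = 90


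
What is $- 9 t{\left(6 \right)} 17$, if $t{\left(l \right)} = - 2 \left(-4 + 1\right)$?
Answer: $-918$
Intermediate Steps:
$t{\left(l \right)} = 6$ ($t{\left(l \right)} = \left(-2\right) \left(-3\right) = 6$)
$- 9 t{\left(6 \right)} 17 = \left(-9\right) 6 \cdot 17 = \left(-54\right) 17 = -918$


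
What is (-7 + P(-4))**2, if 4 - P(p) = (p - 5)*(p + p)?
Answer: 5625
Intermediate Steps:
P(p) = 4 - 2*p*(-5 + p) (P(p) = 4 - (p - 5)*(p + p) = 4 - (-5 + p)*2*p = 4 - 2*p*(-5 + p))
(-7 + P(-4))**2 = (-7 + (4 - 2*(-4)**2 + 10*(-4)))**2 = (-7 + (4 - 2*16 - 40))**2 = (-7 + (4 - 32 - 40))**2 = (-7 - 68)**2 = (-75)**2 = 5625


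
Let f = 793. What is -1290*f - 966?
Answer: -1023936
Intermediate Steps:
-1290*f - 966 = -1290*793 - 966 = -1022970 - 966 = -1023936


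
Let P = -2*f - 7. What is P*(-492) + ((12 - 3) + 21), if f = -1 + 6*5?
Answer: 32010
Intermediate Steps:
f = 29 (f = -1 + 30 = 29)
P = -65 (P = -2*29 - 7 = -58 - 7 = -65)
P*(-492) + ((12 - 3) + 21) = -65*(-492) + ((12 - 3) + 21) = 31980 + (9 + 21) = 31980 + 30 = 32010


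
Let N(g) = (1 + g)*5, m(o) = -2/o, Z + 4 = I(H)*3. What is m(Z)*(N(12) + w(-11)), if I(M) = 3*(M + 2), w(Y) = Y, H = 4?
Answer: -54/25 ≈ -2.1600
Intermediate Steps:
I(M) = 6 + 3*M (I(M) = 3*(2 + M) = 6 + 3*M)
Z = 50 (Z = -4 + (6 + 3*4)*3 = -4 + (6 + 12)*3 = -4 + 18*3 = -4 + 54 = 50)
N(g) = 5 + 5*g
m(Z)*(N(12) + w(-11)) = (-2/50)*((5 + 5*12) - 11) = (-2*1/50)*((5 + 60) - 11) = -(65 - 11)/25 = -1/25*54 = -54/25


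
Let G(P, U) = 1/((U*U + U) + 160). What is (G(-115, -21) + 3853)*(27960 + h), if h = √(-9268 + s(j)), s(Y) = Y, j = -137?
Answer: 3124167918/29 + 6704223*I*√1045/580 ≈ 1.0773e+8 + 3.7366e+5*I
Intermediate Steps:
G(P, U) = 1/(160 + U + U²) (G(P, U) = 1/((U² + U) + 160) = 1/((U + U²) + 160) = 1/(160 + U + U²))
h = 3*I*√1045 (h = √(-9268 - 137) = √(-9405) = 3*I*√1045 ≈ 96.979*I)
(G(-115, -21) + 3853)*(27960 + h) = (1/(160 - 21 + (-21)²) + 3853)*(27960 + 3*I*√1045) = (1/(160 - 21 + 441) + 3853)*(27960 + 3*I*√1045) = (1/580 + 3853)*(27960 + 3*I*√1045) = 2234741*(27960 + 3*I*√1045)/580 = 3124167918/29 + 6704223*I*√1045/580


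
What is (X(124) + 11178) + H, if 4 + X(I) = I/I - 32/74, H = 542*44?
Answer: 1295835/37 ≈ 35023.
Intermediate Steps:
H = 23848
X(I) = -127/37 (X(I) = -4 + (I/I - 32/74) = -4 + (1 - 32*1/74) = -4 + (1 - 16/37) = -4 + 21/37 = -127/37)
(X(124) + 11178) + H = (-127/37 + 11178) + 23848 = 413459/37 + 23848 = 1295835/37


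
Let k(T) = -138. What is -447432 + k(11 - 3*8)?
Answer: -447570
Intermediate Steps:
-447432 + k(11 - 3*8) = -447432 - 138 = -447570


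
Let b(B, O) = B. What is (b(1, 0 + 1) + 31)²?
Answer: 1024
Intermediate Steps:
(b(1, 0 + 1) + 31)² = (1 + 31)² = 32² = 1024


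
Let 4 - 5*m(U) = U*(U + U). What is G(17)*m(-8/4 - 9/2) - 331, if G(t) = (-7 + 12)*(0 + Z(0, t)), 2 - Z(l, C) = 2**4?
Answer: 796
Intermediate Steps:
Z(l, C) = -14 (Z(l, C) = 2 - 1*2**4 = 2 - 1*16 = 2 - 16 = -14)
m(U) = 4/5 - 2*U**2/5 (m(U) = 4/5 - U*(U + U)/5 = 4/5 - U*2*U/5 = 4/5 - 2*U**2/5)
G(t) = -70 (G(t) = (-7 + 12)*(0 - 14) = 5*(-14) = -70)
G(17)*m(-8/4 - 9/2) - 331 = -70*(4/5 - 2*(-8/4 - 9/2)**2/5) - 331 = -70*(4/5 - 2*(-8*1/4 - 9*1/2)**2/5) - 331 = -70*(4/5 - 2*(-2 - 9/2)**2/5) - 331 = -70*(4/5 - 2*(-13/2)**2/5) - 331 = -70*(4/5 - 2/5*169/4) - 331 = -70*(4/5 - 169/10) - 331 = -70*(-161/10) - 331 = 1127 - 331 = 796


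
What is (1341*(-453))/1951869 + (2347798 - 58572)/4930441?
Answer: 491053159267/3207858314743 ≈ 0.15308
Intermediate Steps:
(1341*(-453))/1951869 + (2347798 - 58572)/4930441 = -607473*1/1951869 + 2289226*(1/4930441) = -202491/650623 + 2289226/4930441 = 491053159267/3207858314743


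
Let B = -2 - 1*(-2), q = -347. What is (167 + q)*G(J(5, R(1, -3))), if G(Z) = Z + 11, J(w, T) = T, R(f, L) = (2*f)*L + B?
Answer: -900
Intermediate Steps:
B = 0 (B = -2 + 2 = 0)
R(f, L) = 2*L*f (R(f, L) = (2*f)*L + 0 = 2*L*f + 0 = 2*L*f)
G(Z) = 11 + Z
(167 + q)*G(J(5, R(1, -3))) = (167 - 347)*(11 + 2*(-3)*1) = -180*(11 - 6) = -180*5 = -900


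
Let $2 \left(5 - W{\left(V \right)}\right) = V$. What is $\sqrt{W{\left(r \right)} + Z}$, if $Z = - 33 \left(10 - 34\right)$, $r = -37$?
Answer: $\frac{\sqrt{3262}}{2} \approx 28.557$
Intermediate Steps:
$W{\left(V \right)} = 5 - \frac{V}{2}$
$Z = 792$ ($Z = \left(-33\right) \left(-24\right) = 792$)
$\sqrt{W{\left(r \right)} + Z} = \sqrt{\left(5 - - \frac{37}{2}\right) + 792} = \sqrt{\left(5 + \frac{37}{2}\right) + 792} = \sqrt{\frac{47}{2} + 792} = \sqrt{\frac{1631}{2}} = \frac{\sqrt{3262}}{2}$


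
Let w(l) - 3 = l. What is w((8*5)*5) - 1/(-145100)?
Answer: 29455301/145100 ≈ 203.00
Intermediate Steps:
w(l) = 3 + l
w((8*5)*5) - 1/(-145100) = (3 + (8*5)*5) - 1/(-145100) = (3 + 40*5) - 1*(-1/145100) = (3 + 200) + 1/145100 = 203 + 1/145100 = 29455301/145100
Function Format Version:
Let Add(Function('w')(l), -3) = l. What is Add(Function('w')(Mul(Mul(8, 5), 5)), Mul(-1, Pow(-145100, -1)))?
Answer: Rational(29455301, 145100) ≈ 203.00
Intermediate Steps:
Function('w')(l) = Add(3, l)
Add(Function('w')(Mul(Mul(8, 5), 5)), Mul(-1, Pow(-145100, -1))) = Add(Add(3, Mul(Mul(8, 5), 5)), Mul(-1, Pow(-145100, -1))) = Add(Add(3, Mul(40, 5)), Mul(-1, Rational(-1, 145100))) = Add(Add(3, 200), Rational(1, 145100)) = Add(203, Rational(1, 145100)) = Rational(29455301, 145100)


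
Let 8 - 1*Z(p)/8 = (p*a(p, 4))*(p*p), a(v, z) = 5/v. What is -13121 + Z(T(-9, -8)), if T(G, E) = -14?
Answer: -20897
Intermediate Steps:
Z(p) = 64 - 40*p**2 (Z(p) = 64 - 8*p*(5/p)*p*p = 64 - 40*p**2)
-13121 + Z(T(-9, -8)) = -13121 + (64 - 40*(-14)**2) = -13121 + (64 - 40*196) = -13121 + (64 - 7840) = -13121 - 7776 = -20897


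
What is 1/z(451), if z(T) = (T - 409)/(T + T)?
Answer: 451/21 ≈ 21.476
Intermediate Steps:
z(T) = (-409 + T)/(2*T) (z(T) = (-409 + T)/((2*T)) = (-409 + T)*(1/(2*T)) = (-409 + T)/(2*T))
1/z(451) = 1/((½)*(-409 + 451)/451) = 1/((½)*(1/451)*42) = 1/(21/451) = 451/21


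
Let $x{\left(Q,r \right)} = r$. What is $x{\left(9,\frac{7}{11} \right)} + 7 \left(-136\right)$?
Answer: $- \frac{10465}{11} \approx -951.36$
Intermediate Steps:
$x{\left(9,\frac{7}{11} \right)} + 7 \left(-136\right) = \frac{7}{11} + 7 \left(-136\right) = 7 \cdot \frac{1}{11} - 952 = \frac{7}{11} - 952 = - \frac{10465}{11}$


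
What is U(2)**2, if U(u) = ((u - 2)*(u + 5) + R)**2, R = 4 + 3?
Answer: 2401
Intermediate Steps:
R = 7
U(u) = (7 + (-2 + u)*(5 + u))**2 (U(u) = ((u - 2)*(u + 5) + 7)**2 = ((-2 + u)*(5 + u) + 7)**2 = (7 + (-2 + u)*(5 + u))**2)
U(2)**2 = ((-3 + 2**2 + 3*2)**2)**2 = ((-3 + 4 + 6)**2)**2 = (7**2)**2 = 49**2 = 2401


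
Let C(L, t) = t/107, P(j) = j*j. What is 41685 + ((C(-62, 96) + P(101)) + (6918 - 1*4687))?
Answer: 5790615/107 ≈ 54118.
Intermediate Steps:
P(j) = j**2
C(L, t) = t/107 (C(L, t) = t*(1/107) = t/107)
41685 + ((C(-62, 96) + P(101)) + (6918 - 1*4687)) = 41685 + (((1/107)*96 + 101**2) + (6918 - 1*4687)) = 41685 + ((96/107 + 10201) + (6918 - 4687)) = 41685 + (1091603/107 + 2231) = 41685 + 1330320/107 = 5790615/107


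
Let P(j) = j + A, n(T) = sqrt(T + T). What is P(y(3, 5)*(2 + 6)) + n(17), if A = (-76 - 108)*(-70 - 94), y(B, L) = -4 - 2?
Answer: 30128 + sqrt(34) ≈ 30134.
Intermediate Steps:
y(B, L) = -6
n(T) = sqrt(2)*sqrt(T) (n(T) = sqrt(2*T) = sqrt(2)*sqrt(T))
A = 30176 (A = -184*(-164) = 30176)
P(j) = 30176 + j (P(j) = j + 30176 = 30176 + j)
P(y(3, 5)*(2 + 6)) + n(17) = (30176 - 6*(2 + 6)) + sqrt(2)*sqrt(17) = (30176 - 6*8) + sqrt(34) = (30176 - 48) + sqrt(34) = 30128 + sqrt(34)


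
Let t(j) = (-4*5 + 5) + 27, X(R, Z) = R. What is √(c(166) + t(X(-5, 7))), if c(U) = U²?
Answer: 4*√1723 ≈ 166.04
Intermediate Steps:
t(j) = 12 (t(j) = (-20 + 5) + 27 = -15 + 27 = 12)
√(c(166) + t(X(-5, 7))) = √(166² + 12) = √(27556 + 12) = √27568 = 4*√1723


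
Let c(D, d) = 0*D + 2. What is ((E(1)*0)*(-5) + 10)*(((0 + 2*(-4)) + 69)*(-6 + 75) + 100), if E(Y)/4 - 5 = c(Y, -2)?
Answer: 43090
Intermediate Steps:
c(D, d) = 2 (c(D, d) = 0 + 2 = 2)
E(Y) = 28 (E(Y) = 20 + 4*2 = 20 + 8 = 28)
((E(1)*0)*(-5) + 10)*(((0 + 2*(-4)) + 69)*(-6 + 75) + 100) = ((28*0)*(-5) + 10)*(((0 + 2*(-4)) + 69)*(-6 + 75) + 100) = (0*(-5) + 10)*(((0 - 8) + 69)*69 + 100) = (0 + 10)*((-8 + 69)*69 + 100) = 10*(61*69 + 100) = 10*(4209 + 100) = 10*4309 = 43090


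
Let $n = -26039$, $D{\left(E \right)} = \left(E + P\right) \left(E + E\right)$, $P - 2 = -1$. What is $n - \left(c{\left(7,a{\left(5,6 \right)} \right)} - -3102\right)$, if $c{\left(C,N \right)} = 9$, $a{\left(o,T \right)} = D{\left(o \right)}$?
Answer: $-29150$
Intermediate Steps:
$P = 1$ ($P = 2 - 1 = 1$)
$D{\left(E \right)} = 2 E \left(1 + E\right)$ ($D{\left(E \right)} = \left(E + 1\right) \left(E + E\right) = \left(1 + E\right) 2 E = 2 E \left(1 + E\right)$)
$a{\left(o,T \right)} = 2 o \left(1 + o\right)$
$n - \left(c{\left(7,a{\left(5,6 \right)} \right)} - -3102\right) = -26039 - \left(9 - -3102\right) = -26039 - \left(9 + 3102\right) = -26039 - 3111 = -29150$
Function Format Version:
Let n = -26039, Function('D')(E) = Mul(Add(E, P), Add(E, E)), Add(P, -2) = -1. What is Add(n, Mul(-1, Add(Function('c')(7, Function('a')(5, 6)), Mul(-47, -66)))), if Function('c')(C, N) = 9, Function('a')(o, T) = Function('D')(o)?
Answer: -29150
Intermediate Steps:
P = 1 (P = Add(2, -1) = 1)
Function('D')(E) = Mul(2, E, Add(1, E)) (Function('D')(E) = Mul(Add(E, 1), Add(E, E)) = Mul(Add(1, E), Mul(2, E)) = Mul(2, E, Add(1, E)))
Function('a')(o, T) = Mul(2, o, Add(1, o))
Add(n, Mul(-1, Add(Function('c')(7, Function('a')(5, 6)), Mul(-47, -66)))) = Add(-26039, Mul(-1, Add(9, Mul(-47, -66)))) = Add(-26039, Mul(-1, Add(9, 3102))) = Add(-26039, Mul(-1, 3111)) = Add(-26039, -3111) = -29150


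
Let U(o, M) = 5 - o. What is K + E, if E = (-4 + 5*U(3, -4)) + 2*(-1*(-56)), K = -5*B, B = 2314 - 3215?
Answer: 4623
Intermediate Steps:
B = -901
K = 4505 (K = -5*(-901) = 4505)
E = 118 (E = (-4 + 5*(5 - 1*3)) + 2*(-1*(-56)) = (-4 + 5*(5 - 3)) + 2*56 = (-4 + 5*2) + 112 = (-4 + 10) + 112 = 6 + 112 = 118)
K + E = 4505 + 118 = 4623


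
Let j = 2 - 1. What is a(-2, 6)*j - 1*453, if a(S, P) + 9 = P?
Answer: -456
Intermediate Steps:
j = 1
a(S, P) = -9 + P
a(-2, 6)*j - 1*453 = (-9 + 6)*1 - 1*453 = -3*1 - 453 = -3 - 453 = -456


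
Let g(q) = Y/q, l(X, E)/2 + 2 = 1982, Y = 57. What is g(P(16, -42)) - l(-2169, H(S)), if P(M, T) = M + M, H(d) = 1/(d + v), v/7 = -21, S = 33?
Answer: -126663/32 ≈ -3958.2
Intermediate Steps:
v = -147 (v = 7*(-21) = -147)
H(d) = 1/(-147 + d) (H(d) = 1/(d - 147) = 1/(-147 + d))
P(M, T) = 2*M
l(X, E) = 3960 (l(X, E) = -4 + 2*1982 = -4 + 3964 = 3960)
g(q) = 57/q
g(P(16, -42)) - l(-2169, H(S)) = 57/((2*16)) - 1*3960 = 57/32 - 3960 = -126663/32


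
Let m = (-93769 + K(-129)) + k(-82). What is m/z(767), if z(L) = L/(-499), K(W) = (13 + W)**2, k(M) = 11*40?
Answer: 39856627/767 ≈ 51964.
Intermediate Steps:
k(M) = 440
z(L) = -L/499 (z(L) = L*(-1/499) = -L/499)
m = -79873 (m = (-93769 + (13 - 129)**2) + 440 = (-93769 + (-116)**2) + 440 = (-93769 + 13456) + 440 = -80313 + 440 = -79873)
m/z(767) = -79873/((-1/499*767)) = -79873/(-767/499) = -79873*(-499/767) = 39856627/767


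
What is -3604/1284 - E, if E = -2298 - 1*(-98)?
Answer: 705299/321 ≈ 2197.2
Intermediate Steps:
E = -2200 (E = -2298 + 98 = -2200)
-3604/1284 - E = -3604/1284 - 1*(-2200) = -3604*1/1284 + 2200 = -901/321 + 2200 = 705299/321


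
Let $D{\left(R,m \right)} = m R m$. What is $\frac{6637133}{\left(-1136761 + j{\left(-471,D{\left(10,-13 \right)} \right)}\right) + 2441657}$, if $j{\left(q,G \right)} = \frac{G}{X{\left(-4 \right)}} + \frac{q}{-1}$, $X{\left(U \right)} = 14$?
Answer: $\frac{46459931}{9138414} \approx 5.084$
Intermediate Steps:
$D{\left(R,m \right)} = R m^{2}$ ($D{\left(R,m \right)} = R m m = R m^{2}$)
$j{\left(q,G \right)} = - q + \frac{G}{14}$ ($j{\left(q,G \right)} = \frac{G}{14} + \frac{q}{-1} = G \frac{1}{14} + q \left(-1\right) = \frac{G}{14} - q = - q + \frac{G}{14}$)
$\frac{6637133}{\left(-1136761 + j{\left(-471,D{\left(10,-13 \right)} \right)}\right) + 2441657} = \frac{6637133}{\left(-1136761 + \left(\left(-1\right) \left(-471\right) + \frac{10 \left(-13\right)^{2}}{14}\right)\right) + 2441657} = \frac{6637133}{\left(-1136761 + \left(471 + \frac{10 \cdot 169}{14}\right)\right) + 2441657} = \frac{6637133}{\left(-1136761 + \left(471 + \frac{1}{14} \cdot 1690\right)\right) + 2441657} = \frac{6637133}{\left(-1136761 + \left(471 + \frac{845}{7}\right)\right) + 2441657} = \frac{6637133}{\left(-1136761 + \frac{4142}{7}\right) + 2441657} = \frac{6637133}{- \frac{7953185}{7} + 2441657} = \frac{6637133}{\frac{9138414}{7}} = 6637133 \cdot \frac{7}{9138414} = \frac{46459931}{9138414}$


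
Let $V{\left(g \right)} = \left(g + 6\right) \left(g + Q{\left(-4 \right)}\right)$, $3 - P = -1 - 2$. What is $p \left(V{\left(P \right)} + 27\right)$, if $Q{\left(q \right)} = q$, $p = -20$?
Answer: $-1020$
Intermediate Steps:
$P = 6$ ($P = 3 - \left(-1 - 2\right) = 3 - -3 = 3 + 3 = 6$)
$V{\left(g \right)} = \left(-4 + g\right) \left(6 + g\right)$ ($V{\left(g \right)} = \left(g + 6\right) \left(g - 4\right) = \left(6 + g\right) \left(-4 + g\right) = \left(-4 + g\right) \left(6 + g\right)$)
$p \left(V{\left(P \right)} + 27\right) = - 20 \left(\left(-24 + 6^{2} + 2 \cdot 6\right) + 27\right) = - 20 \left(\left(-24 + 36 + 12\right) + 27\right) = - 20 \left(24 + 27\right) = \left(-20\right) 51 = -1020$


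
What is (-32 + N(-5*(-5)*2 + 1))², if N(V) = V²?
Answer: 6599761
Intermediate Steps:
(-32 + N(-5*(-5)*2 + 1))² = (-32 + (-5*(-5)*2 + 1)²)² = (-32 + (25*2 + 1)²)² = (-32 + (50 + 1)²)² = (-32 + 51²)² = (-32 + 2601)² = 2569² = 6599761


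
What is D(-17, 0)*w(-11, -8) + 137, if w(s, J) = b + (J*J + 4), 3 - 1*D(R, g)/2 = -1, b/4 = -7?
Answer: 457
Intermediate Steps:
b = -28 (b = 4*(-7) = -28)
D(R, g) = 8 (D(R, g) = 6 - 2*(-1) = 6 + 2 = 8)
w(s, J) = -24 + J² (w(s, J) = -28 + (J*J + 4) = -28 + (J² + 4) = -28 + (4 + J²) = -24 + J²)
D(-17, 0)*w(-11, -8) + 137 = 8*(-24 + (-8)²) + 137 = 8*(-24 + 64) + 137 = 8*40 + 137 = 320 + 137 = 457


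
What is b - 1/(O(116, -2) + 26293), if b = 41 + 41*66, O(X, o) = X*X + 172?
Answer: 109662986/39921 ≈ 2747.0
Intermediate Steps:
O(X, o) = 172 + X**2 (O(X, o) = X**2 + 172 = 172 + X**2)
b = 2747 (b = 41 + 2706 = 2747)
b - 1/(O(116, -2) + 26293) = 2747 - 1/((172 + 116**2) + 26293) = 2747 - 1/((172 + 13456) + 26293) = 2747 - 1/(13628 + 26293) = 2747 - 1/39921 = 109662986/39921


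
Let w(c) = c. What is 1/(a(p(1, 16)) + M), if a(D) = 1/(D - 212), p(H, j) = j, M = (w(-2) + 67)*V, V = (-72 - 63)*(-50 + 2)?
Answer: 196/82555199 ≈ 2.3742e-6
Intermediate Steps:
V = 6480 (V = -135*(-48) = 6480)
M = 421200 (M = (-2 + 67)*6480 = 65*6480 = 421200)
a(D) = 1/(-212 + D)
1/(a(p(1, 16)) + M) = 1/(1/(-212 + 16) + 421200) = 1/(1/(-196) + 421200) = 1/(-1/196 + 421200) = 1/(82555199/196) = 196/82555199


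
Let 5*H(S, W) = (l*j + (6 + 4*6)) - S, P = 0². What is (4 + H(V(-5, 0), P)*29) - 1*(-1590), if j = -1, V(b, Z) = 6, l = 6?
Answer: 8492/5 ≈ 1698.4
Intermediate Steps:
P = 0
H(S, W) = 24/5 - S/5 (H(S, W) = ((6*(-1) + (6 + 4*6)) - S)/5 = ((-6 + (6 + 24)) - S)/5 = ((-6 + 30) - S)/5 = (24 - S)/5 = 24/5 - S/5)
(4 + H(V(-5, 0), P)*29) - 1*(-1590) = (4 + (24/5 - ⅕*6)*29) - 1*(-1590) = (4 + (24/5 - 6/5)*29) + 1590 = (4 + (18/5)*29) + 1590 = (4 + 522/5) + 1590 = 542/5 + 1590 = 8492/5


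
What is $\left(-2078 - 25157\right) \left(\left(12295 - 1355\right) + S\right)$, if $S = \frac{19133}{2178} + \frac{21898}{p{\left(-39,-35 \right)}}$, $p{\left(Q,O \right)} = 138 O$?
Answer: $- \frac{104519463678877}{350658} \approx -2.9807 \cdot 10^{8}$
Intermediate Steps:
$S = \frac{7453091}{1753290}$ ($S = \frac{19133}{2178} + \frac{21898}{138 \left(-35\right)} = 19133 \cdot \frac{1}{2178} + \frac{21898}{-4830} = \frac{19133}{2178} + 21898 \left(- \frac{1}{4830}\right) = \frac{19133}{2178} - \frac{10949}{2415} = \frac{7453091}{1753290} \approx 4.2509$)
$\left(-2078 - 25157\right) \left(\left(12295 - 1355\right) + S\right) = \left(-2078 - 25157\right) \left(\left(12295 - 1355\right) + \frac{7453091}{1753290}\right) = - 27235 \left(10940 + \frac{7453091}{1753290}\right) = \left(-27235\right) \frac{19188445691}{1753290} = - \frac{104519463678877}{350658}$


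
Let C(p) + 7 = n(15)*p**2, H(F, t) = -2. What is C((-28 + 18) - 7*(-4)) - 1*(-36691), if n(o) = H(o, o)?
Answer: 36036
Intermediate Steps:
n(o) = -2
C(p) = -7 - 2*p**2
C((-28 + 18) - 7*(-4)) - 1*(-36691) = (-7 - 2*((-28 + 18) - 7*(-4))**2) - 1*(-36691) = (-7 - 2*(-10 + 28)**2) + 36691 = (-7 - 2*18**2) + 36691 = (-7 - 2*324) + 36691 = (-7 - 648) + 36691 = -655 + 36691 = 36036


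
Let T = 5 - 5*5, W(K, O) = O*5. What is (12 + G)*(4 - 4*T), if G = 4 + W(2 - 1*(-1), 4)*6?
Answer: 11424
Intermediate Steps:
W(K, O) = 5*O
G = 124 (G = 4 + (5*4)*6 = 4 + 20*6 = 4 + 120 = 124)
T = -20 (T = 5 - 25 = -20)
(12 + G)*(4 - 4*T) = (12 + 124)*(4 - 4*(-20)) = 136*(4 + 80) = 136*84 = 11424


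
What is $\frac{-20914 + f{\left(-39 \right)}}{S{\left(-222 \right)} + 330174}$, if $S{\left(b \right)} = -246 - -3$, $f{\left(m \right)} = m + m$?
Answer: $- \frac{20992}{329931} \approx -0.063625$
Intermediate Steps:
$f{\left(m \right)} = 2 m$
$S{\left(b \right)} = -243$ ($S{\left(b \right)} = -246 + 3 = -243$)
$\frac{-20914 + f{\left(-39 \right)}}{S{\left(-222 \right)} + 330174} = \frac{-20914 + 2 \left(-39\right)}{-243 + 330174} = \frac{-20914 - 78}{329931} = \left(-20992\right) \frac{1}{329931} = - \frac{20992}{329931}$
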